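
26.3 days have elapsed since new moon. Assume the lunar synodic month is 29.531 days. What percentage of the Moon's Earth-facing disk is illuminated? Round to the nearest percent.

11%

Elongation θ = 360° × 26.3/29.531 ≈ 320.6°.
With cos θ = 0.773, the lit fraction is (1 − 0.773)/2 ≈ 0.114, so 11%.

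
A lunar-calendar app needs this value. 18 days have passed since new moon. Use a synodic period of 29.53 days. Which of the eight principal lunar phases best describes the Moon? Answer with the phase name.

waning gibbous

At 18/29.53 of the cycle, θ ≈ 219° — the waning gibbous range.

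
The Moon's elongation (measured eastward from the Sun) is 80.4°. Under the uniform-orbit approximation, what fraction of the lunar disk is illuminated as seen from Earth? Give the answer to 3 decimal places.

0.417

f = (1 − cos 80.4°)/2 = (1 − 0.167)/2 ≈ 0.417.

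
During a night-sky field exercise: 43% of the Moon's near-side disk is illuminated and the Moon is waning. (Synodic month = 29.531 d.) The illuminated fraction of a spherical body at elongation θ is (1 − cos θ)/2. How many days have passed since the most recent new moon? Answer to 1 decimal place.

cos θ = 1 − 2f = 0.140, giving a principal value of 82.0°.
Since the Moon is past full (waning), take the reflex angle: θ = 360° − 82.0° = 278.0°.
Age = 29.531 × 278.0°/360° ≈ 22.81 days.

22.8 days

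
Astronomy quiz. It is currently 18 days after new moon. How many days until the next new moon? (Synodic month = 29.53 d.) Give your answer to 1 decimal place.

The next new moon completes the synodic month: 29.53 − 18 = 11.530 days.

11.5 days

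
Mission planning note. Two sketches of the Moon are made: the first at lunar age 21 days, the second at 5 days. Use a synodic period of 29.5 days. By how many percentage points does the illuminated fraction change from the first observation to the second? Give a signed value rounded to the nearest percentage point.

First observation: θ = 360°·21/29.5 = 256.3°, so f = 0.619.
Second observation: θ = 61.0°, f = 0.258.
Δf = 0.258 − 0.619 = -0.361, i.e. -36 pp.

-36 percentage points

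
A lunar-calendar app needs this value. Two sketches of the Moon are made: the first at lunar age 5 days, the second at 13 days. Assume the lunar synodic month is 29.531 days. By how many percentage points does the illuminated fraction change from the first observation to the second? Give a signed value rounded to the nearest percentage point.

θ₁ = 360° × 5/29.531 = 61.0°, f₁ = (1 − cos θ₁)/2 = 0.257.
θ₂ = 360° × 13/29.531 = 158.5°, f₂ = (1 − cos θ₂)/2 = 0.965.
Change = f₂ − f₁ = +0.708 → +71 percentage points.

+71 pp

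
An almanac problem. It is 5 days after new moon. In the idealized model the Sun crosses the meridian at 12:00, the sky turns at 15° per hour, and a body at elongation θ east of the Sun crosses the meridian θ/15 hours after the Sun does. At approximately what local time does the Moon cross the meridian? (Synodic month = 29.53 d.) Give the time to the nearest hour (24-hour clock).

The Moon has covered 5/29.53 of its cycle, so θ ≈ 360° × 5/29.53 = 61.0°.
Delay after the Sun = 61.0° / (15°/h) ≈ 4.06 h.
12:00 + 4.06 h ≈ 16:04 → 16:00 to the nearest hour.

16:00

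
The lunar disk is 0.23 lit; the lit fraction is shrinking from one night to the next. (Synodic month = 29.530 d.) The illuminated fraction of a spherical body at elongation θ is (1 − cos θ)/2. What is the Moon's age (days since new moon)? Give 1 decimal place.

Invert f = (1 − cos θ)/2 to get cos θ = 1 − 2(0.23) = 0.540, hence θ₀ = arccos 0.540 = 57.3°.
A waning Moon lies in 180°–360°, so θ = 360° − 57.3° = 302.7°.
Age = 29.530 × 302.7°/360° ≈ 24.83 days.

24.8 days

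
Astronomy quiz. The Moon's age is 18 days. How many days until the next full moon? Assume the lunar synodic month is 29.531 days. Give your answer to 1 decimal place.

Full moon occurs at elongation 180°, i.e. at age 29.531 × 180/360 = 14.765 d.
Already past this cycle's full moon; the next is at 14.765 + 29.531 = 44.296 d, so 44.296 − 18 = 26.296 days.

26.3 days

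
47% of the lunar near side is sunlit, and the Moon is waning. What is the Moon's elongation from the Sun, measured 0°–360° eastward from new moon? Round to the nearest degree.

Invert f = (1 − cos θ)/2 to get cos θ = 1 − 2(0.47) = 0.060, hence θ₀ = arccos 0.060 = 86.6°.
Since the Moon is past full (waning), take the reflex angle: θ = 360° − 86.6° = 273.4°.

273°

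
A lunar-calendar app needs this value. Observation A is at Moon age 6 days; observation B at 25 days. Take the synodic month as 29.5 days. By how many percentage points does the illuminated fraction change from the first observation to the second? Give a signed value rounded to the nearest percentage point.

First observation: θ = 360°·6/29.5 = 73.2°, so f = 0.356.
Second observation: θ = 305.1°, f = 0.213.
Δf = 0.213 − 0.356 = -0.143, i.e. -14 pp.

-14 percentage points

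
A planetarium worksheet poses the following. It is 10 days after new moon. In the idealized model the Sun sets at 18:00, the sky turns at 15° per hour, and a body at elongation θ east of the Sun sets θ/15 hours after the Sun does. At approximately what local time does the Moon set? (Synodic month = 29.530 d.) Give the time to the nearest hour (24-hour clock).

Phase angle: θ = 360°·(10 d)/(29.530 d) = 121.9°.
At 15° of sky rotation per hour, 121.9° corresponds to a 8.13 h lag.
18:00 + 8.13 h ≈ 02:08 → 02:00 to the nearest hour.

02:00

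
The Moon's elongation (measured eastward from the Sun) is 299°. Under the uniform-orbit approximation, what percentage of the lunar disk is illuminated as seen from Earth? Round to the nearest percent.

cos 299° = 0.485, so f = (1 − 0.485)/2 = 0.258, i.e. 26%.

26%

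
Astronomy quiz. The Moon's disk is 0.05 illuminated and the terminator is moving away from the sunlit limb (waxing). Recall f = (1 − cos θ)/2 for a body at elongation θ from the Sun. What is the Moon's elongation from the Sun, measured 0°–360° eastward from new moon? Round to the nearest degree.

26°

cos θ = 1 − 2f = 0.900, giving a principal value of 25.8°.
The Moon is waxing (0°–180°), so θ = 25.8° directly.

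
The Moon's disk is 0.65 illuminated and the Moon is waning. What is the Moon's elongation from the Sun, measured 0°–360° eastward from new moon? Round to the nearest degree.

cos θ = 1 − 2f = -0.300, giving a principal value of 107.5°.
Waning ⇒ past full, so θ = 360° − 107.5° = 252.5°.

253°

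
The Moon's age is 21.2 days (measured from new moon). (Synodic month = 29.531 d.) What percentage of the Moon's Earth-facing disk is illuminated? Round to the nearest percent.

Elongation θ = 360° × 21.2/29.531 ≈ 258.4°.
Illuminated fraction = (1 − cos 258.4°)/2 = (1 − (-0.200))/2 ≈ 0.600, so 60%.

60%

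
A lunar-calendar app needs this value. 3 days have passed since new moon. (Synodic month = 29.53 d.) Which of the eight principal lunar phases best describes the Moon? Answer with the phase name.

θ ≈ 360° × 3/29.53 = 37°, which falls in the waxing crescent sector.

waxing crescent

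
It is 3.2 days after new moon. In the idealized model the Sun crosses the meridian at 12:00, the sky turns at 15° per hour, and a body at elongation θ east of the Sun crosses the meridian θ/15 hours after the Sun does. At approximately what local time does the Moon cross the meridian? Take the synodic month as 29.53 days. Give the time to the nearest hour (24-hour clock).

15:00

Phase angle: θ = 360°·(3.2 d)/(29.53 d) = 39.0°.
The Moon trails the Sun by θ/15 = 39.0/15 ≈ 2.60 hours.
12:00 + 2.60 h ≈ 14:36 → 15:00 to the nearest hour.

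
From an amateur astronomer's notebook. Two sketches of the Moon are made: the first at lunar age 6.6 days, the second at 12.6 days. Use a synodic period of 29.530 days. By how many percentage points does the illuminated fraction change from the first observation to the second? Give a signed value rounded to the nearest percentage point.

+53 pp

First observation: θ = 360°·6.6/29.530 = 80.5°, so f = 0.417.
Second observation: θ = 153.6°, f = 0.948.
Δf = 0.948 − 0.417 = +0.531, i.e. +53 pp.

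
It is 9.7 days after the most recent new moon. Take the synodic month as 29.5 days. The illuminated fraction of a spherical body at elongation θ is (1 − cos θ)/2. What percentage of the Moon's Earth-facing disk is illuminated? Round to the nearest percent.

74%

The Moon has covered 9.7/29.5 of its cycle, so θ ≈ 360° × 9.7/29.5 = 118.4°.
cos 118.4° = (-0.475), so f = (1 − (-0.475))/2 = 0.738, so 74%.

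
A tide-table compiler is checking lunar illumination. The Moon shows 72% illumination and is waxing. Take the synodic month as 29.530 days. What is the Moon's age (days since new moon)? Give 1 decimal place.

9.5 days

cos θ = 1 − 2f = -0.440, giving a principal value of 116.1°.
Waxing ⇒ before full, so θ = 116.1°.
Age = 29.530 × 116.1°/360° ≈ 9.52 days.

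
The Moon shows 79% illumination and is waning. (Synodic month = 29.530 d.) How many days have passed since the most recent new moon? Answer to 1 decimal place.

19.2 days

Invert f = (1 − cos θ)/2 to get cos θ = 1 − 2(0.79) = -0.580, hence θ₀ = arccos -0.580 = 125.5°.
Since the Moon is past full (waning), take the reflex angle: θ = 360° − 125.5° = 234.5°.
At 360°/29.530 d per day, 234.5° corresponds to 19.24 days.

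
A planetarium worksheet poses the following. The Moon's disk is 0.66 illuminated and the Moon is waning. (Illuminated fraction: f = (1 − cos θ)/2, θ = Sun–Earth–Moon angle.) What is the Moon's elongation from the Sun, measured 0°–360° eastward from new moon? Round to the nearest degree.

251°

Invert f = (1 − cos θ)/2 to get cos θ = 1 − 2(0.66) = -0.320, hence θ₀ = arccos -0.320 = 108.7°.
Since the Moon is past full (waning), take the reflex angle: θ = 360° − 108.7° = 251.3°.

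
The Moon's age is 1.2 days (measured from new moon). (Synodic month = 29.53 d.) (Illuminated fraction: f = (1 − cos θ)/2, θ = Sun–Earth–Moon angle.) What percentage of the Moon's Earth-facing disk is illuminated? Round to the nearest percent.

2%

The Moon has covered 1.2/29.53 of its cycle, so θ ≈ 360° × 1.2/29.53 = 14.6°.
With cos θ = 0.968, the lit fraction is (1 − 0.968)/2 ≈ 0.016, so 2%.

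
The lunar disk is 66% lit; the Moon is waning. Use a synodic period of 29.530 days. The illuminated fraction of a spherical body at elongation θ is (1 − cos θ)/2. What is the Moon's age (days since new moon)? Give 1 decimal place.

cos θ = 1 − 2f = -0.320, giving a principal value of 108.7°.
Waning ⇒ past full, so θ = 360° − 108.7° = 251.3°.
At 360°/29.530 d per day, 251.3° corresponds to 20.62 days.

20.6 days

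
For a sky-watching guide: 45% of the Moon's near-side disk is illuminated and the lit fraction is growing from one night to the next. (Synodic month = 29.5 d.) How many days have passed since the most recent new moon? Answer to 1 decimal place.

Invert f = (1 − cos θ)/2 to get cos θ = 1 − 2(0.45) = 0.100, hence θ₀ = arccos 0.100 = 84.3°.
Waxing ⇒ before full, so θ = 84.3°.
At 360°/29.5 d per day, 84.3° corresponds to 6.90 days.

6.9 days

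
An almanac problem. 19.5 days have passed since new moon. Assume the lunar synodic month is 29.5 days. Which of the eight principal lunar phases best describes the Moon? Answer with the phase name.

waning gibbous

θ ≈ 360° × 19.5/29.5 = 238°, which falls in the waning gibbous sector.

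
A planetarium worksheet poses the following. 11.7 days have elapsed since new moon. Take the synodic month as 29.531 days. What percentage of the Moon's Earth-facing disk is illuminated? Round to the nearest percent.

Phase angle: θ = 360°·(11.7 d)/(29.531 d) = 142.6°.
Illuminated fraction = (1 − cos 142.6°)/2 = (1 − (-0.795))/2 ≈ 0.897, so 90%.

90%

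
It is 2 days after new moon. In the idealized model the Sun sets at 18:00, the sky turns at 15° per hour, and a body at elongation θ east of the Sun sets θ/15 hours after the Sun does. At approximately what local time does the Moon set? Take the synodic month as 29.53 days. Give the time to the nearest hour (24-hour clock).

20:00

The Moon has covered 2/29.53 of its cycle, so θ ≈ 360° × 2/29.53 = 24.4°.
The Moon trails the Sun by θ/15 = 24.4/15 ≈ 1.63 hours.
18:00 + 1.63 h ≈ 19:38 → 20:00 to the nearest hour.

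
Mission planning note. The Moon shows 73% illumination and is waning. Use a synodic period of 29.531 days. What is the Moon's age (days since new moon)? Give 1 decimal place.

From f = (1 − cos θ)/2: cos θ = 1 − 2×0.73 = -0.460; arccos → 117.4°.
A waning Moon lies in 180°–360°, so θ = 360° − 117.4° = 242.6°.
Age = 29.531 × 242.6°/360° ≈ 19.90 days.

19.9 days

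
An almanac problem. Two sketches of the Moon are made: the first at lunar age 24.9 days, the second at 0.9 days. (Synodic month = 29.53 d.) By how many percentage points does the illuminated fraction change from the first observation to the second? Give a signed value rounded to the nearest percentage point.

First observation: θ = 360°·24.9/29.53 = 303.6°, so f = 0.224.
Second observation: θ = 11.0°, f = 0.009.
Δf = 0.009 − 0.224 = -0.214, i.e. -21 pp.

-21 percentage points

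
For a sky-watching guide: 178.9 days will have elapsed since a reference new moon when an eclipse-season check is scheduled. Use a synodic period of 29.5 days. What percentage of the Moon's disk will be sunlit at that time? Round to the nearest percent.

4%

Reduce mod P: 178.9 − 6×29.5 = 1.90 d into the current lunation.
Elongation θ = 360° × 1.90/29.5 ≈ 23.2°.
cos 23.2° = 0.919, so f = (1 − 0.919)/2 = 0.040, so 4%.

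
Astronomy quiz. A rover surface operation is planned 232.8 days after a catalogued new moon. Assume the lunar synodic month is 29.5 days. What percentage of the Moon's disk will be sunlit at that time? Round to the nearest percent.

11%

232.8 d spans 7 complete synodic months (7 × 29.5 = 206.50 d) plus 26.30 d.
The Moon has covered 26.30/29.5 of its cycle, so θ ≈ 360° × 26.30/29.5 = 320.9°.
With cos θ = 0.777, the lit fraction is (1 − 0.777)/2 ≈ 0.112, so 11%.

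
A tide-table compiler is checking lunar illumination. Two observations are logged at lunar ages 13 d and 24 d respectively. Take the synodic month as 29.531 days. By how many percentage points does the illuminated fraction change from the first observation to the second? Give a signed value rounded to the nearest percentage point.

θ₁ = 360° × 13/29.531 = 158.5°, f₁ = (1 − cos θ₁)/2 = 0.965.
θ₂ = 360° × 24/29.531 = 292.6°, f₂ = (1 − cos θ₂)/2 = 0.308.
Change = f₂ − f₁ = -0.657 → -66 percentage points.

-66 percentage points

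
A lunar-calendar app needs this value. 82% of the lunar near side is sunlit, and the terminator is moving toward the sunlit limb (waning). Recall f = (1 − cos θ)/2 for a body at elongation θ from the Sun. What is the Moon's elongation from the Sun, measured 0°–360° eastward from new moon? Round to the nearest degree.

From f = (1 − cos θ)/2: cos θ = 1 − 2×0.82 = -0.640; arccos → 129.8°.
A waning Moon lies in 180°–360°, so θ = 360° − 129.8° = 230.2°.

230°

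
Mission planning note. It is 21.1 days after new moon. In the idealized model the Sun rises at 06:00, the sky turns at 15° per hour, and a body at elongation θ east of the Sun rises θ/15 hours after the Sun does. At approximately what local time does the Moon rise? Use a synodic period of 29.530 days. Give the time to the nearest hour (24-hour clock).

The Moon has covered 21.1/29.530 of its cycle, so θ ≈ 360° × 21.1/29.530 = 257.2°.
At 15° of sky rotation per hour, 257.2° corresponds to a 17.15 h lag.
06:00 + 17.15 h ≈ 23:09 → 23:00 to the nearest hour.

23:00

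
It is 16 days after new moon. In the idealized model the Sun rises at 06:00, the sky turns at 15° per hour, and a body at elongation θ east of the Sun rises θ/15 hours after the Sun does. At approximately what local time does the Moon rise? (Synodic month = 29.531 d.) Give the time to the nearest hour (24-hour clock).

Elongation θ = 360° × 16/29.531 ≈ 195.0°.
Delay after the Sun = 195.0° / (15°/h) ≈ 13.00 h.
06:00 + 13.00 h ≈ 19:00 → 19:00 to the nearest hour.

19:00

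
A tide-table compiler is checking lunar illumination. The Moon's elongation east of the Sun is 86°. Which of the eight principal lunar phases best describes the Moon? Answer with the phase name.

first quarter

The first quarter sector spans roughly 68°–112°; 86° falls inside it.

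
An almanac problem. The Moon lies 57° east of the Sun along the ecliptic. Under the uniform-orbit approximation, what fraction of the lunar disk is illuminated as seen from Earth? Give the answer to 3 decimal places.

0.228

cos 57° = 0.545, so f = (1 − 0.545)/2 = 0.228.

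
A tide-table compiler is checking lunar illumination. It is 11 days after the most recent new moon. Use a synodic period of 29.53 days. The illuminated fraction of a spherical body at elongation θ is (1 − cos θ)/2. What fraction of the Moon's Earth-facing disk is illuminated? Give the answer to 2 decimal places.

Elongation θ = 360° × 11/29.53 ≈ 134.1°.
With cos θ = (-0.696), the lit fraction is (1 − (-0.696))/2 ≈ 0.848.

0.85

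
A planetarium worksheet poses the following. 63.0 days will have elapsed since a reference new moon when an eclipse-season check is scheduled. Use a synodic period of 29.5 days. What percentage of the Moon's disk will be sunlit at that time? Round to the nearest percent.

63.0 d spans 2 complete synodic months (2 × 29.5 = 59.00 d) plus 4.00 d.
Elongation θ = 360° × 4.00/29.5 ≈ 48.8°.
Illuminated fraction = (1 − cos 48.8°)/2 = (1 − 0.659)/2 ≈ 0.171, so 17%.

17%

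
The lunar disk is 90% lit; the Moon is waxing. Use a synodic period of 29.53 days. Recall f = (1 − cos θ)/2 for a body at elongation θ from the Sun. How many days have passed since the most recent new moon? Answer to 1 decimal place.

11.7 days

cos θ = 1 − 2f = -0.800, giving a principal value of 143.1°.
The Moon is waxing (0°–180°), so θ = 143.1° directly.
At 360°/29.53 d per day, 143.1° corresponds to 11.74 days.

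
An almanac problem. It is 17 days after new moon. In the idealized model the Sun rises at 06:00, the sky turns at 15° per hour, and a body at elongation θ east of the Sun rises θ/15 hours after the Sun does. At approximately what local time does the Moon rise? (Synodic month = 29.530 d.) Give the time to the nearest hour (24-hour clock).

20:00

Elongation θ = 360° × 17/29.530 ≈ 207.2°.
At 15° of sky rotation per hour, 207.2° corresponds to a 13.82 h lag.
06:00 + 13.82 h ≈ 19:49 → 20:00 to the nearest hour.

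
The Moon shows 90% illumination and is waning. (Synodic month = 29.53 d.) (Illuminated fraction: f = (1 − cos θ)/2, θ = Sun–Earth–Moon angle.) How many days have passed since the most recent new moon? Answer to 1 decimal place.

Invert f = (1 − cos θ)/2 to get cos θ = 1 − 2(0.90) = -0.800, hence θ₀ = arccos -0.800 = 143.1°.
Since the Moon is past full (waning), take the reflex angle: θ = 360° − 143.1° = 216.9°.
At 360°/29.53 d per day, 216.9° corresponds to 17.79 days.

17.8 days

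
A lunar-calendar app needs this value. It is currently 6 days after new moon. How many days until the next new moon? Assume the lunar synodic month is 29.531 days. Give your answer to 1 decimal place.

23.5 days

One full lunation from the last new moon is 29.531 d; remaining = 29.531 − 6 = 23.531 d.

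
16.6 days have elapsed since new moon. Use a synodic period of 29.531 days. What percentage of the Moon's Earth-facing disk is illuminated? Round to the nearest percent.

The Moon has covered 16.6/29.531 of its cycle, so θ ≈ 360° × 16.6/29.531 = 202.4°.
With cos θ = (-0.925), the lit fraction is (1 − (-0.925))/2 ≈ 0.962, so 96%.

96%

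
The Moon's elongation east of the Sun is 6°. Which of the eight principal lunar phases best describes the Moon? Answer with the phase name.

new moon

6° lies in the new moon sector of the 8-phase cycle.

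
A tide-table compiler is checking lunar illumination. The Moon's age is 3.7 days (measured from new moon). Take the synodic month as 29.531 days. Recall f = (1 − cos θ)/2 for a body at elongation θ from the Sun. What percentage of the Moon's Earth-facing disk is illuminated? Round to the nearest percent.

15%

Phase angle: θ = 360°·(3.7 d)/(29.531 d) = 45.1°.
cos 45.1° = 0.706, so f = (1 − 0.706)/2 = 0.147, so 15%.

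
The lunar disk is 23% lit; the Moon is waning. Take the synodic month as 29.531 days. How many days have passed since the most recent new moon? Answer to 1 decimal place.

24.8 days

cos θ = 1 − 2f = 0.540, giving a principal value of 57.3°.
Waning ⇒ past full, so θ = 360° − 57.3° = 302.7°.
At 360°/29.531 d per day, 302.7° corresponds to 24.83 days.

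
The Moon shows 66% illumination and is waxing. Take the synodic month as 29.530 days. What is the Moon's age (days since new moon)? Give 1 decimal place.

8.9 days

Invert f = (1 − cos θ)/2 to get cos θ = 1 − 2(0.66) = -0.320, hence θ₀ = arccos -0.320 = 108.7°.
Before full moon the principal value applies: θ = 108.7°.
Age = 29.530 × 108.7°/360° ≈ 8.91 days.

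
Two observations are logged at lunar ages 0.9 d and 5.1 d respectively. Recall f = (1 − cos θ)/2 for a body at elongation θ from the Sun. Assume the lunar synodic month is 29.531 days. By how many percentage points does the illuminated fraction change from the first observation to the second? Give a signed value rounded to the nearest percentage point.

θ₁ = 360° × 0.9/29.531 = 11.0°, f₁ = (1 − cos θ₁)/2 = 0.009.
θ₂ = 360° × 5.1/29.531 = 62.2°, f₂ = (1 − cos θ₂)/2 = 0.267.
Change = f₂ − f₁ = +0.257 → +26 percentage points.

+26 percentage points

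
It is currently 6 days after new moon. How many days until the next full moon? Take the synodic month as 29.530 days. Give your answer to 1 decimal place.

Full moon is 0.5 of the way through the cycle: age 0.5 × 29.530 = 14.765 d.
So 8.765 days remain (14.765 − 6).

8.8 days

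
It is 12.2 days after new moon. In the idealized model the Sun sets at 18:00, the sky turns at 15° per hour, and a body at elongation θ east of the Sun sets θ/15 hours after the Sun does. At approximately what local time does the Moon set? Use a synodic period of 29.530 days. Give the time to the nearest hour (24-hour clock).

04:00

Phase angle: θ = 360°·(12.2 d)/(29.530 d) = 148.7°.
At 15° of sky rotation per hour, 148.7° corresponds to a 9.92 h lag.
18:00 + 9.92 h ≈ 03:55 → 04:00 to the nearest hour.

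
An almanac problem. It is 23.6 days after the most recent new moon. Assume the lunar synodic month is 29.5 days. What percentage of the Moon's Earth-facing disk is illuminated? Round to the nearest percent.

35%

Elongation θ = 360° × 23.6/29.5 ≈ 288.0°.
cos 288.0° = 0.309, so f = (1 − 0.309)/2 = 0.345, so 35%.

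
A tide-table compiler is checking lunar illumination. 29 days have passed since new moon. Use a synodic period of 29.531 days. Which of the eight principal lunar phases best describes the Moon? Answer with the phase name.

new moon

θ ≈ 360° × 29/29.531 = 354°, which falls in the new moon sector.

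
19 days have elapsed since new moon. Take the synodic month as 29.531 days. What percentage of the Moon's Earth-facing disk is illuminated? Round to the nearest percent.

81%

Phase angle: θ = 360°·(19 d)/(29.531 d) = 231.6°.
cos 231.6° = (-0.621), so f = (1 − (-0.621))/2 = 0.810, so 81%.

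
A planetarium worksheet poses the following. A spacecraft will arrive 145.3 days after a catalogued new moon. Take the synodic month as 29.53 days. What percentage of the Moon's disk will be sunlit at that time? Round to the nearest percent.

6%

145.3/29.53 = 4.920 lunations, so 4 complete cycles and 27.18 d into the next.
The Moon has covered 27.18/29.53 of its cycle, so θ ≈ 360° × 27.18/29.53 = 331.4°.
Illuminated fraction = (1 − cos 331.4°)/2 = (1 − 0.878)/2 ≈ 0.061, so 6%.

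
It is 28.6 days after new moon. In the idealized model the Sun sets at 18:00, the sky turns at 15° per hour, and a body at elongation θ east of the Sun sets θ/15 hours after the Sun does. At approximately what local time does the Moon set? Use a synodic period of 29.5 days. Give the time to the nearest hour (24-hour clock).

The Moon has covered 28.6/29.5 of its cycle, so θ ≈ 360° × 28.6/29.5 = 349.0°.
At 15° of sky rotation per hour, 349.0° corresponds to a 23.27 h lag.
18:00 + 23.27 h ≈ 17:16 → 17:00 to the nearest hour.

17:00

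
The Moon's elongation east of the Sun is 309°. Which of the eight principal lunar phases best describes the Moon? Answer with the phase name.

309° lies in the waning crescent sector of the 8-phase cycle.

waning crescent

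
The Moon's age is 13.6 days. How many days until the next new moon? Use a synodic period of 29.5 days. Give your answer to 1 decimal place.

15.9 days

The next new moon completes the synodic month: 29.5 − 13.6 = 15.900 days.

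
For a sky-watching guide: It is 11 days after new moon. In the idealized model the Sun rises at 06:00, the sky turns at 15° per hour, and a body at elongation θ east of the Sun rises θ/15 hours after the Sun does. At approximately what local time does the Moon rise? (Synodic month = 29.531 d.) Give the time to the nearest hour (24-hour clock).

Elongation θ = 360° × 11/29.531 ≈ 134.1°.
Delay after the Sun = 134.1° / (15°/h) ≈ 8.94 h.
06:00 + 8.94 h ≈ 14:56 → 15:00 to the nearest hour.

15:00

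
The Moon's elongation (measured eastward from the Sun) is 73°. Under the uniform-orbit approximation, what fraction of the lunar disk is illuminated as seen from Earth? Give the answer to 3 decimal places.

f = (1 − cos 73°)/2 = (1 − 0.292)/2 ≈ 0.354.

0.354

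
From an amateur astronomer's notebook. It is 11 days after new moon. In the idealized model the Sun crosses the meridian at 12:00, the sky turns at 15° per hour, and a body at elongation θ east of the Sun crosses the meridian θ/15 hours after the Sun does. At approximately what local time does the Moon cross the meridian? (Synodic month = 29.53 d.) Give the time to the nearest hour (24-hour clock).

Phase angle: θ = 360°·(11 d)/(29.53 d) = 134.1°.
At 15° of sky rotation per hour, 134.1° corresponds to a 8.94 h lag.
12:00 + 8.94 h ≈ 20:56 → 21:00 to the nearest hour.

21:00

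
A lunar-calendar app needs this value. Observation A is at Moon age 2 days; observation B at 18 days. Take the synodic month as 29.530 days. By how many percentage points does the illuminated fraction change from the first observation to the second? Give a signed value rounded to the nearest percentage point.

First observation: θ = 360°·2/29.530 = 24.4°, so f = 0.045.
Second observation: θ = 219.4°, f = 0.886.
Δf = 0.886 − 0.045 = +0.842, i.e. +84 pp.

+84 pp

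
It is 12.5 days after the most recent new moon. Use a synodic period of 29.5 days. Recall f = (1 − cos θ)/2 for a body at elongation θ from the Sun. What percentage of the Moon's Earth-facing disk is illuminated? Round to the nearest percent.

94%

The Moon has covered 12.5/29.5 of its cycle, so θ ≈ 360° × 12.5/29.5 = 152.5°.
cos 152.5° = (-0.887), so f = (1 − (-0.887))/2 = 0.944, so 94%.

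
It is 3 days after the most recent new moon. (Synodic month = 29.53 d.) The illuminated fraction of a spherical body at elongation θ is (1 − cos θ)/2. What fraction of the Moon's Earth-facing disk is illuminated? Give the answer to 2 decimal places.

The Moon has covered 3/29.53 of its cycle, so θ ≈ 360° × 3/29.53 = 36.6°.
cos 36.6° = 0.803, so f = (1 − 0.803)/2 = 0.098.

0.10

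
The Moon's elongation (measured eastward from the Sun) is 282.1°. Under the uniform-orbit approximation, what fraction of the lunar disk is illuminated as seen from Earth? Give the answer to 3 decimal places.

f = (1 − cos 282.1°)/2 = (1 − 0.210)/2 ≈ 0.395.

0.395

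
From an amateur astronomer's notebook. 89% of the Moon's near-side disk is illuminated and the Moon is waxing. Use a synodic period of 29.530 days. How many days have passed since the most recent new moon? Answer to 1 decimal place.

11.6 days

cos θ = 1 − 2f = -0.780, giving a principal value of 141.3°.
The Moon is waxing (0°–180°), so θ = 141.3° directly.
At 360°/29.530 d per day, 141.3° corresponds to 11.59 days.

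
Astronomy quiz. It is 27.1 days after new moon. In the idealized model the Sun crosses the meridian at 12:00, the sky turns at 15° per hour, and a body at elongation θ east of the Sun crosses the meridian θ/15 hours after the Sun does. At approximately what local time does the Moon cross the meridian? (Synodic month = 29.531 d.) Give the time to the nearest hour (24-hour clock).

Phase angle: θ = 360°·(27.1 d)/(29.531 d) = 330.4°.
The Moon trails the Sun by θ/15 = 330.4/15 ≈ 22.02 hours.
12:00 + 22.02 h ≈ 10:01 → 10:00 to the nearest hour.

10:00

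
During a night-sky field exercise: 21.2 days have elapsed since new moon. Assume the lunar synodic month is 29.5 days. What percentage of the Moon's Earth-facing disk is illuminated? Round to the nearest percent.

60%

The Moon has covered 21.2/29.5 of its cycle, so θ ≈ 360° × 21.2/29.5 = 258.7°.
cos 258.7° = (-0.196), so f = (1 − (-0.196))/2 = 0.598, so 60%.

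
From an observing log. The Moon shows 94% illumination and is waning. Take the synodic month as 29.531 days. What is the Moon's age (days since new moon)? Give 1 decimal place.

cos θ = 1 − 2f = -0.880, giving a principal value of 151.6°.
Since the Moon is past full (waning), take the reflex angle: θ = 360° − 151.6° = 208.4°.
That fraction of the synodic month is 208.4/360 × 29.531 d ≈ 17.09 d.

17.1 days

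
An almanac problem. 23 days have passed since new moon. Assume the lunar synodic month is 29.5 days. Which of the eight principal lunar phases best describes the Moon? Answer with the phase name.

last quarter

At 23/29.5 of the cycle, θ ≈ 281° — the last quarter range.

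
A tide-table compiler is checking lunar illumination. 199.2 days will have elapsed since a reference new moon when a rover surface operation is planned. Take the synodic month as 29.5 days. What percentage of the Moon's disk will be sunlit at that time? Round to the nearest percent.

199.2 d spans 6 complete synodic months (6 × 29.5 = 177.00 d) plus 22.20 d.
Phase angle: θ = 360°·(22.20 d)/(29.5 d) = 270.9°.
With cos θ = 0.016, the lit fraction is (1 − 0.016)/2 ≈ 0.492, so 49%.

49%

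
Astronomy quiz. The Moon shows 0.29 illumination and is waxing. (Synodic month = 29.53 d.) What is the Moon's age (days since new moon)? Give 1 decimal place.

Invert f = (1 − cos θ)/2 to get cos θ = 1 − 2(0.29) = 0.420, hence θ₀ = arccos 0.420 = 65.2°.
The Moon is waxing (0°–180°), so θ = 65.2° directly.
That fraction of the synodic month is 65.2/360 × 29.53 d ≈ 5.35 d.

5.3 days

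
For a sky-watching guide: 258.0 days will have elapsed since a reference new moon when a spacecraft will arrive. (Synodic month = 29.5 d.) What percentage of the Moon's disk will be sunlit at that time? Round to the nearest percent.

258.0/29.5 = 8.746 lunations, so 8 complete cycles and 22.00 d into the next.
The Moon has covered 22.00/29.5 of its cycle, so θ ≈ 360° × 22.00/29.5 = 268.5°.
With cos θ = (-0.027), the lit fraction is (1 − (-0.027))/2 ≈ 0.513, so 51%.

51%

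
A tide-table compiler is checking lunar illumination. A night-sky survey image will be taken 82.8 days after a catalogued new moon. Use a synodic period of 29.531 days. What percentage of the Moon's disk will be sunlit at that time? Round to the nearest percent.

33%

82.8/29.531 = 2.804 lunations, so 2 complete cycles and 23.74 d into the next.
The Moon has covered 23.74/29.531 of its cycle, so θ ≈ 360° × 23.74/29.531 = 289.4°.
Illuminated fraction = (1 − cos 289.4°)/2 = (1 − 0.332)/2 ≈ 0.334, so 33%.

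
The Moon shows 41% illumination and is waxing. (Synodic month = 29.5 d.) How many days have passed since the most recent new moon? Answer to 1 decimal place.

6.5 days

Invert f = (1 − cos θ)/2 to get cos θ = 1 − 2(0.41) = 0.180, hence θ₀ = arccos 0.180 = 79.6°.
Waxing ⇒ before full, so θ = 79.6°.
At 360°/29.5 d per day, 79.6° corresponds to 6.53 days.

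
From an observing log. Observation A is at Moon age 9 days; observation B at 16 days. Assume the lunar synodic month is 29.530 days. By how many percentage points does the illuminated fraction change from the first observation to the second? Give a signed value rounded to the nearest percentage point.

+31 percentage points

θ₁ = 360° × 9/29.530 = 109.7°, f₁ = (1 − cos θ₁)/2 = 0.669.
θ₂ = 360° × 16/29.530 = 195.1°, f₂ = (1 − cos θ₂)/2 = 0.983.
Change = f₂ − f₁ = +0.314 → +31 percentage points.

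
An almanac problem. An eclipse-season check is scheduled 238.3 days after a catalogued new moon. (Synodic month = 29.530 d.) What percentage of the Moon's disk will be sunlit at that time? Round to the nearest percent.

238.3/29.530 = 8.070 lunations, so 8 complete cycles and 2.06 d into the next.
Elongation θ = 360° × 2.06/29.530 ≈ 25.1°.
cos 25.1° = 0.905, so f = (1 − 0.905)/2 = 0.047, so 5%.

5%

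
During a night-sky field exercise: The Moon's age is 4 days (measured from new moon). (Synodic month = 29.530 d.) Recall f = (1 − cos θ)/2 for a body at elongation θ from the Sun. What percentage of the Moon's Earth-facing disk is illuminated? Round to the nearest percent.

Phase angle: θ = 360°·(4 d)/(29.530 d) = 48.8°.
Illuminated fraction = (1 − cos 48.8°)/2 = (1 − 0.659)/2 ≈ 0.170, so 17%.

17%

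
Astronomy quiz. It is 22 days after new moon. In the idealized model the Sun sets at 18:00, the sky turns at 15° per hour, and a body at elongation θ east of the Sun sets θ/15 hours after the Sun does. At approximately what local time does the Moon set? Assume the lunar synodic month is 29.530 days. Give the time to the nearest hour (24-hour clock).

12:00

Phase angle: θ = 360°·(22 d)/(29.530 d) = 268.2°.
Delay after the Sun = 268.2° / (15°/h) ≈ 17.88 h.
18:00 + 17.88 h ≈ 11:53 → 12:00 to the nearest hour.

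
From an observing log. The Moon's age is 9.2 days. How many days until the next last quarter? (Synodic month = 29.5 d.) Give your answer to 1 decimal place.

Last quarter is 0.75 of the way through the cycle: age 0.75 × 29.5 = 22.125 d.
That is 22.125 − 9.2 = 12.925 days ahead.

12.9 days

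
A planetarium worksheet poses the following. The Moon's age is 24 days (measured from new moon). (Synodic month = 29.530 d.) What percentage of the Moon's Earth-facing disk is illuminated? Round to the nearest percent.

31%

The Moon has covered 24/29.530 of its cycle, so θ ≈ 360° × 24/29.530 = 292.6°.
With cos θ = 0.384, the lit fraction is (1 − 0.384)/2 ≈ 0.308, so 31%.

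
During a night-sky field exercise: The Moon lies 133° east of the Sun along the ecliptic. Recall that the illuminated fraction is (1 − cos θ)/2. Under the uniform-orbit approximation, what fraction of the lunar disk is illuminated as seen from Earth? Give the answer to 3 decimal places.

0.841

f = (1 − cos 133°)/2 = (1 − (-0.682))/2 ≈ 0.841.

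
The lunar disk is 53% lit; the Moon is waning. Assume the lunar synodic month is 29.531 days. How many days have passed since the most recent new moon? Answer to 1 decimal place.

21.9 days

From f = (1 − cos θ)/2: cos θ = 1 − 2×0.53 = -0.060; arccos → 93.4°.
Since the Moon is past full (waning), take the reflex angle: θ = 360° − 93.4° = 266.6°.
Age = 29.531 × 266.6°/360° ≈ 21.87 days.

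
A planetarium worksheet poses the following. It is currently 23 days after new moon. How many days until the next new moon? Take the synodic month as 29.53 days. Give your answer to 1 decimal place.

The next new moon completes the synodic month: 29.53 − 23 = 6.530 days.

6.5 days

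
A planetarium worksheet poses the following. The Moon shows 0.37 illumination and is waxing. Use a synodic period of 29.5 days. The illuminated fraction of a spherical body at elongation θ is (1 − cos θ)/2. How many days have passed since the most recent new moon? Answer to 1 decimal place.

6.1 days

cos θ = 1 − 2f = 0.260, giving a principal value of 74.9°.
Before full moon the principal value applies: θ = 74.9°.
At 360°/29.5 d per day, 74.9° corresponds to 6.14 days.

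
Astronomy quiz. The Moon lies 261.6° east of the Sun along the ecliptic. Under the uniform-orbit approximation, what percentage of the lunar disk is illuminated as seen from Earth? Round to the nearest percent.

57%

f = (1 − cos 261.6°)/2 = (1 − (-0.146))/2 ≈ 0.573, i.e. 57%.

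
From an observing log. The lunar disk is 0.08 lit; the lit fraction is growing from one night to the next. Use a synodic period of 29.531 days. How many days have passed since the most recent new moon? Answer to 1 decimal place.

cos θ = 1 − 2f = 0.840, giving a principal value of 32.9°.
Waxing ⇒ before full, so θ = 32.9°.
Age = 29.531 × 32.9°/360° ≈ 2.70 days.

2.7 days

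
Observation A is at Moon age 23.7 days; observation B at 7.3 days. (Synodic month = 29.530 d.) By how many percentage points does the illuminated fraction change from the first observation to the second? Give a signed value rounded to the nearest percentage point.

θ₁ = 360° × 23.7/29.530 = 288.9°, f₁ = (1 − cos θ₁)/2 = 0.338.
θ₂ = 360° × 7.3/29.530 = 89.0°, f₂ = (1 − cos θ₂)/2 = 0.491.
Change = f₂ − f₁ = +0.153 → +15 percentage points.

+15 percentage points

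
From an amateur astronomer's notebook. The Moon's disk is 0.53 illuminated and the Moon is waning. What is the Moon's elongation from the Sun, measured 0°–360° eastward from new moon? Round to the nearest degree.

267°

From f = (1 − cos θ)/2: cos θ = 1 − 2×0.53 = -0.060; arccos → 93.4°.
Waning ⇒ past full, so θ = 360° − 93.4° = 266.6°.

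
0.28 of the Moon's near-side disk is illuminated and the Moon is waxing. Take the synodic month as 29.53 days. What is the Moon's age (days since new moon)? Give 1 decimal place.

5.2 days

Invert f = (1 − cos θ)/2 to get cos θ = 1 − 2(0.28) = 0.440, hence θ₀ = arccos 0.440 = 63.9°.
Before full moon the principal value applies: θ = 63.9°.
Age = 29.53 × 63.9°/360° ≈ 5.24 days.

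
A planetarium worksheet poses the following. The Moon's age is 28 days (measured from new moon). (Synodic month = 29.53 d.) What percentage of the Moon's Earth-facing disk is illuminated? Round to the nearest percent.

3%

Elongation θ = 360° × 28/29.53 ≈ 341.3°.
With cos θ = 0.947, the lit fraction is (1 − 0.947)/2 ≈ 0.026, so 3%.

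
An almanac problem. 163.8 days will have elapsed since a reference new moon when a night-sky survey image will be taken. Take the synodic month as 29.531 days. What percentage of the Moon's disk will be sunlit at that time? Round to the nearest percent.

163.8/29.531 = 5.547 lunations, so 5 complete cycles and 16.15 d into the next.
The Moon has covered 16.15/29.531 of its cycle, so θ ≈ 360° × 16.15/29.531 = 196.8°.
cos 196.8° = (-0.957), so f = (1 − (-0.957))/2 = 0.979, so 98%.

98%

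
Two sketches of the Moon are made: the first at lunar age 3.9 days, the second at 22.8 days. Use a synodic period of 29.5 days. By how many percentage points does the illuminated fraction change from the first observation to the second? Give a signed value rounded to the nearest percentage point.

First observation: θ = 360°·3.9/29.5 = 47.6°, so f = 0.163.
Second observation: θ = 278.2°, f = 0.428.
Δf = 0.428 − 0.163 = +0.266, i.e. +27 pp.

+27 pp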